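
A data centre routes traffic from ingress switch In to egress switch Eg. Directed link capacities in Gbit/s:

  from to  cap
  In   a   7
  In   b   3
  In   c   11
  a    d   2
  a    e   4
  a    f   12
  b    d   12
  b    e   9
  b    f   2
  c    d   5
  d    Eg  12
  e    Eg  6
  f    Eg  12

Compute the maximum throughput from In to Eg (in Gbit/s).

15

Augment In→a→d→Eg: bottleneck 2, flow now 2.
Augment In→a→e→Eg: bottleneck 4, flow now 6.
Augment In→a→f→Eg: bottleneck 1, flow now 7.
Augment In→b→d→Eg: bottleneck 3, flow now 10.
Augment In→c→d→Eg: bottleneck 5, flow now 15.
No augmenting path remains; maximum flow = 15.
In the residual graph, reachable from In: {In, c}.
Min-cut edges: In→a (7), In→b (3), c→d (5); capacity 7 + 3 + 5 = 15.
This cut is saturated, so no flow can exceed 15.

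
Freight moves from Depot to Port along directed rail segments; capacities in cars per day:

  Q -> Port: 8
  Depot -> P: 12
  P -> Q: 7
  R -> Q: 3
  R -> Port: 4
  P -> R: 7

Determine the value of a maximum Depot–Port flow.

12

Augment Depot→P→Q→Port: bottleneck 7, flow now 7.
Augment Depot→P→R→Port: bottleneck 4, flow now 11.
Augment Depot→P→R→Q→Port: bottleneck 1, flow now 12.
No augmenting path remains; maximum flow = 12.
In the residual graph, reachable from Depot: {Depot}.
Min-cut edges: Depot→P (12); capacity 12 = 12.
This cut is saturated, so no flow can exceed 12.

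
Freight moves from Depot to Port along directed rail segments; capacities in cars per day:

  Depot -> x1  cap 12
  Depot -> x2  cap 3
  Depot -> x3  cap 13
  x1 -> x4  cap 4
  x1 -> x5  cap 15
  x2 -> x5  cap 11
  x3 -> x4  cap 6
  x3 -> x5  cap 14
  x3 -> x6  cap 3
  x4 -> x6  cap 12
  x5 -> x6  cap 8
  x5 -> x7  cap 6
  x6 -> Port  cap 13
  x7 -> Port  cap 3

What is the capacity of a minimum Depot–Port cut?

16

Augment Depot→x3→x6→Port: bottleneck 3, flow now 3.
Augment Depot→x1→x4→x6→Port: bottleneck 4, flow now 7.
Augment Depot→x1→x5→x6→Port: bottleneck 6, flow now 13.
Augment Depot→x1→x5→x7→Port: bottleneck 2, flow now 15.
Augment Depot→x2→x5→x7→Port: bottleneck 1, flow now 16.
No augmenting path remains; maximum flow = 16.
By max-flow min-cut, the minimum cut capacity equals the max flow.
In the residual graph, reachable from Depot: {Depot, x1, x2, x3, x4, x5, x6, x7}.
Min-cut edges: x6→Port (13), x7→Port (3); capacity 13 + 3 = 16.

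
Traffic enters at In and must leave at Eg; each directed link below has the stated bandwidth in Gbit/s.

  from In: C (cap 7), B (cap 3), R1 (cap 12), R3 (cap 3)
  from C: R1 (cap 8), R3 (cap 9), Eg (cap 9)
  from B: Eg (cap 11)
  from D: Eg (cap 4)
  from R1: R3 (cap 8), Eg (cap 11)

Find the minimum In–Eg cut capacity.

21

Augment In→C→Eg: bottleneck 7, flow now 7.
Augment In→B→Eg: bottleneck 3, flow now 10.
Augment In→R1→Eg: bottleneck 11, flow now 21.
No augmenting path remains; maximum flow = 21.
By max-flow min-cut, the minimum cut capacity equals the max flow.
In the residual graph, reachable from In: {In, R1, R3}.
Min-cut edges: In→C (7), In→B (3), R1→Eg (11); capacity 7 + 3 + 11 = 21.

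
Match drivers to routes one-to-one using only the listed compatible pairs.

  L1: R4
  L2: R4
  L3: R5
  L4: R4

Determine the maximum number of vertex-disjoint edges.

Unit-capacity flow: source→left, listed edges, right→sink; max matching = max flow.
Augmenting path L1→R4 (+1); matched 1.
Augmenting path L3→R5 (+1); matched 2.
No augmenting path remains; maximum matching = 2.
König certificate: {L3, R4} is a vertex cover of size 2 (every listed pair touches it), so no matching can be larger.

2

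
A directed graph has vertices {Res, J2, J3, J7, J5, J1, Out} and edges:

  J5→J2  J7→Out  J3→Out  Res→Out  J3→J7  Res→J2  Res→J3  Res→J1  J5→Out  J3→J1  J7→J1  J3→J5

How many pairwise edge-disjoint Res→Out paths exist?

2

Assign every edge capacity 1; by Menger, the answer equals the max flow.
Path Res→Out (+1); total 1.
Path Res→J3→Out (+1); total 2.
No residual Res→Out path; max flow = 2.
Certifying cut of size 2: {Res→J3, Res→Out}.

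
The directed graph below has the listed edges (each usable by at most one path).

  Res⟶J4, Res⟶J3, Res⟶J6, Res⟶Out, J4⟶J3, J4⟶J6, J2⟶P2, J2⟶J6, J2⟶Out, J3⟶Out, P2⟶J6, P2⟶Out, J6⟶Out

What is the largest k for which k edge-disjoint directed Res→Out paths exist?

Assign every edge capacity 1; by Menger, the answer equals the max flow.
Path Res→Out (+1); total 1.
Path Res→J3→Out (+1); total 2.
Path Res→J6→Out (+1); total 3.
No residual Res→Out path; max flow = 3.
Certifying cut of size 3: {J3→Out, J6→Out, Res→Out}.

3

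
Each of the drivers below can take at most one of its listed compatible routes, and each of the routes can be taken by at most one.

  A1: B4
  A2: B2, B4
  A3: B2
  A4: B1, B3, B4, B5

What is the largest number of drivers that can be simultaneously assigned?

Unit-capacity flow: source→left, listed edges, right→sink; max matching = max flow.
Augmenting path A1→B4 (+1); matched 1.
Augmenting path A2→B2 (+1); matched 2.
Augmenting path A4→B1 (+1); matched 3.
No augmenting path remains; maximum matching = 3.
König certificate: {A4, B2, B4} is a vertex cover of size 3 (every listed pair touches it), so no matching can be larger.

3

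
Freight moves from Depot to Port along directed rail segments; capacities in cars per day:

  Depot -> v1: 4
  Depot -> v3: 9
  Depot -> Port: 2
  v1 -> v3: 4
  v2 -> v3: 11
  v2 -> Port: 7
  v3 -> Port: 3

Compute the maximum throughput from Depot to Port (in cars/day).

Augment Depot→Port: bottleneck 2, flow now 2.
Augment Depot→v3→Port: bottleneck 3, flow now 5.
No augmenting path remains; maximum flow = 5.
In the residual graph, reachable from Depot: {Depot, v1, v3}.
Min-cut edges: Depot→Port (2), v3→Port (3); capacity 2 + 3 = 5.
This cut is saturated, so no flow can exceed 5.

5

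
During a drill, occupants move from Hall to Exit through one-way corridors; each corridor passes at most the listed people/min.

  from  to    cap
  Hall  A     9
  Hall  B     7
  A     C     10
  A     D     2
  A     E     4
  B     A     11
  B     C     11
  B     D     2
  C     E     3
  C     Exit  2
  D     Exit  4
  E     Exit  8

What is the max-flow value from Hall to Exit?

13

Augment Hall→A→C→Exit: bottleneck 2, flow now 2.
Augment Hall→A→D→Exit: bottleneck 2, flow now 4.
Augment Hall→A→E→Exit: bottleneck 4, flow now 8.
Augment Hall→B→D→Exit: bottleneck 2, flow now 10.
Augment Hall→A→C→E→Exit: bottleneck 1, flow now 11.
Augment Hall→B→C→E→Exit: bottleneck 2, flow now 13.
No augmenting path remains; maximum flow = 13.
In the residual graph, reachable from Hall: {Hall, A, B, C}.
Min-cut edges: A→D (2), A→E (4), B→D (2), C→E (3), C→Exit (2); capacity 2 + 4 + 2 + 3 + 2 = 13.
This cut is saturated, so no flow can exceed 13.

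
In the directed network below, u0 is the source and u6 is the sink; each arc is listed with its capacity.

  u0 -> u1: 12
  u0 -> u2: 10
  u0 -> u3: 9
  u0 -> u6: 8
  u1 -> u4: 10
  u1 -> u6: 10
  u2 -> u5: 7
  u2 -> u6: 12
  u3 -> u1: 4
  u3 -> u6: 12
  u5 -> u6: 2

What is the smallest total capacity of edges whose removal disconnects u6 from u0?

37

Augment u0→u6: bottleneck 8, flow now 8.
Augment u0→u1→u6: bottleneck 10, flow now 18.
Augment u0→u2→u6: bottleneck 10, flow now 28.
Augment u0→u3→u6: bottleneck 9, flow now 37.
No augmenting path remains; maximum flow = 37.
By max-flow min-cut, the minimum cut capacity equals the max flow.
In the residual graph, reachable from u0: {u0, u1, u4}.
Min-cut edges: u0→u2 (10), u0→u3 (9), u0→u6 (8), u1→u6 (10); capacity 10 + 9 + 8 + 10 = 37.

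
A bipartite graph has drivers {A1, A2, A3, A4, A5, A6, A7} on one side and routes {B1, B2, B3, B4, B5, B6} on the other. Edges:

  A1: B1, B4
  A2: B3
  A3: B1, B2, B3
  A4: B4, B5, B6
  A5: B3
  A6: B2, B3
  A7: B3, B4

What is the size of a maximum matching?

Unit-capacity flow: source→left, listed edges, right→sink; max matching = max flow.
Augmenting path A1→B1 (+1); matched 1.
Augmenting path A2→B3 (+1); matched 2.
Augmenting path A3→B2 (+1); matched 3.
Augmenting path A4→B4 (+1); matched 4.
Augmenting path A7→B4→A4→B5 (+1); matched 5.
No augmenting path remains; maximum matching = 5.
König certificate: {A4, B1, B2, B3, B4} is a vertex cover of size 5 (every listed pair touches it), so no matching can be larger.

5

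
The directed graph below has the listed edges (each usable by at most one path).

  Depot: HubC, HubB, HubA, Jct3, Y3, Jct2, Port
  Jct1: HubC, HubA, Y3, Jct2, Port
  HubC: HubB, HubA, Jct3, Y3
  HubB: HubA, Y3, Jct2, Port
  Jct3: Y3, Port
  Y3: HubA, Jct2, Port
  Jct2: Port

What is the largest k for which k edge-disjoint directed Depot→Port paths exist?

Assign every edge capacity 1; by Menger, the answer equals the max flow.
Path Depot→Port (+1); total 1.
Path Depot→HubB→Port (+1); total 2.
Path Depot→Jct3→Port (+1); total 3.
Path Depot→Y3→Port (+1); total 4.
Path Depot→Jct2→Port (+1); total 5.
No residual Depot→Port path; max flow = 5.
Certifying cut of size 5: {Depot→Port, HubB→Port, Jct2→Port, Jct3→Port, Y3→Port}.

5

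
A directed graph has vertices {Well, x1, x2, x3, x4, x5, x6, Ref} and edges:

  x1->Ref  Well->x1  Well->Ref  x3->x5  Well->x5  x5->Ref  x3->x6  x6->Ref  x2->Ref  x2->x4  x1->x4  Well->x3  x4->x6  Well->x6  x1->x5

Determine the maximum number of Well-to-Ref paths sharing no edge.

Assign every edge capacity 1; by Menger, the answer equals the max flow.
Path Well→Ref (+1); total 1.
Path Well→x1→Ref (+1); total 2.
Path Well→x5→Ref (+1); total 3.
Path Well→x6→Ref (+1); total 4.
No residual Well→Ref path; max flow = 4.
Certifying cut of size 4: {Well→Ref, Well→x1, x5→Ref, x6→Ref}.

4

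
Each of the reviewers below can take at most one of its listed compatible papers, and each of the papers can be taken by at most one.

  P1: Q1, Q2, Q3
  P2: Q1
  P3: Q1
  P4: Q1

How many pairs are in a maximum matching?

Unit-capacity flow: source→left, listed edges, right→sink; max matching = max flow.
Augmenting path P1→Q1 (+1); matched 1.
Augmenting path P2→Q1→P1→Q2 (+1); matched 2.
No augmenting path remains; maximum matching = 2.
König certificate: {P1, Q1} is a vertex cover of size 2 (every listed pair touches it), so no matching can be larger.

2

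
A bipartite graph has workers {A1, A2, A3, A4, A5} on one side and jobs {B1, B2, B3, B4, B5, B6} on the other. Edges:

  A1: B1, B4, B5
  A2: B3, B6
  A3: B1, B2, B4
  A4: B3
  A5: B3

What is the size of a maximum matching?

Unit-capacity flow: source→left, listed edges, right→sink; max matching = max flow.
Augmenting path A1→B1 (+1); matched 1.
Augmenting path A2→B3 (+1); matched 2.
Augmenting path A3→B2 (+1); matched 3.
Augmenting path A4→B3→A2→B6 (+1); matched 4.
No augmenting path remains; maximum matching = 4.
König certificate: {A1, A2, A3, B3} is a vertex cover of size 4 (every listed pair touches it), so no matching can be larger.

4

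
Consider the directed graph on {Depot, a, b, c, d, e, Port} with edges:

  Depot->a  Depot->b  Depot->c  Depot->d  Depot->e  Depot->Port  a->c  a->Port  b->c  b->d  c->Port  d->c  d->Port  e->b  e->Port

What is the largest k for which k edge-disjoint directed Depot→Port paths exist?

Assign every edge capacity 1; by Menger, the answer equals the max flow.
Path Depot→Port (+1); total 1.
Path Depot→a→Port (+1); total 2.
Path Depot→c→Port (+1); total 3.
Path Depot→d→Port (+1); total 4.
Path Depot→e→Port (+1); total 5.
No residual Depot→Port path; max flow = 5.
Certifying cut of size 5: {Depot→Port, Depot→a, Depot→e, c→Port, d→Port}.

5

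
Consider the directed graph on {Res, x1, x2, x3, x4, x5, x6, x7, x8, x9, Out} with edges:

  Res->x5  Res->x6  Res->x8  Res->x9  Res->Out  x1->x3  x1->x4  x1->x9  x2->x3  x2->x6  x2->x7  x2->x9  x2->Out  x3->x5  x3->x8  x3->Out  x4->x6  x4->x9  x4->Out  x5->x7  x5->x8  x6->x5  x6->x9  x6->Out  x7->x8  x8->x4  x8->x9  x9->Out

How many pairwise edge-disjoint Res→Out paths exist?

4

Assign every edge capacity 1; by Menger, the answer equals the max flow.
Path Res→Out (+1); total 1.
Path Res→x6→Out (+1); total 2.
Path Res→x9→Out (+1); total 3.
Path Res→x8→x4→Out (+1); total 4.
No residual Res→Out path; max flow = 4.
Certifying cut of size 4: {Res→Out, Res→x6, x8→x4, x9→Out}.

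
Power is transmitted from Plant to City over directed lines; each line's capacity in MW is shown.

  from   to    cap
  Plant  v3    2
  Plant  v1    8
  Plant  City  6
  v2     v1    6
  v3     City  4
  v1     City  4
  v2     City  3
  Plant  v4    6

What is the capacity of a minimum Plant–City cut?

12

Augment Plant→City: bottleneck 6, flow now 6.
Augment Plant→v1→City: bottleneck 4, flow now 10.
Augment Plant→v3→City: bottleneck 2, flow now 12.
No augmenting path remains; maximum flow = 12.
By max-flow min-cut, the minimum cut capacity equals the max flow.
In the residual graph, reachable from Plant: {Plant, v1, v4}.
Min-cut edges: Plant→v3 (2), Plant→City (6), v1→City (4); capacity 2 + 6 + 4 = 12.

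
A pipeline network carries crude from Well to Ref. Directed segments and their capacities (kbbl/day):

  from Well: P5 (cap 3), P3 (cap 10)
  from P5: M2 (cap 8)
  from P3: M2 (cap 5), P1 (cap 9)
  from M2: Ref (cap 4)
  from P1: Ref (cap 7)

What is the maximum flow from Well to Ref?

Augment Well→P5→M2→Ref: bottleneck 3, flow now 3.
Augment Well→P3→M2→Ref: bottleneck 1, flow now 4.
Augment Well→P3→P1→Ref: bottleneck 7, flow now 11.
No augmenting path remains; maximum flow = 11.
In the residual graph, reachable from Well: {Well, P5, P3, M2, P1}.
Min-cut edges: M2→Ref (4), P1→Ref (7); capacity 4 + 7 = 11.
This cut is saturated, so no flow can exceed 11.

11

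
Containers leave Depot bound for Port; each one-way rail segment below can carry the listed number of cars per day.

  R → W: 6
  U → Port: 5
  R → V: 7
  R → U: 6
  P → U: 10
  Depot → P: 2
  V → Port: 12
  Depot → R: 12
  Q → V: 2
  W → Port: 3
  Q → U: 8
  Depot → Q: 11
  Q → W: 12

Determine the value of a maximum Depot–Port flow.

Augment Depot→P→U→Port: bottleneck 2, flow now 2.
Augment Depot→Q→U→Port: bottleneck 3, flow now 5.
Augment Depot→Q→V→Port: bottleneck 2, flow now 7.
Augment Depot→Q→W→Port: bottleneck 3, flow now 10.
Augment Depot→R→V→Port: bottleneck 7, flow now 17.
No augmenting path remains; maximum flow = 17.
In the residual graph, reachable from Depot: {Depot, P, Q, R, U, W}.
Min-cut edges: Q→V (2), R→V (7), U→Port (5), W→Port (3); capacity 2 + 7 + 5 + 3 = 17.
This cut is saturated, so no flow can exceed 17.

17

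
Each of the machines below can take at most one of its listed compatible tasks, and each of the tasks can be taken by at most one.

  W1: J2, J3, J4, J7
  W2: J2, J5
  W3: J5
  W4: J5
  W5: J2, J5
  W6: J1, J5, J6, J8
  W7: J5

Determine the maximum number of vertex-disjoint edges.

Unit-capacity flow: source→left, listed edges, right→sink; max matching = max flow.
Augmenting path W1→J2 (+1); matched 1.
Augmenting path W2→J5 (+1); matched 2.
Augmenting path W6→J1 (+1); matched 3.
Augmenting path W5→J2→W1→J3 (+1); matched 4.
No augmenting path remains; maximum matching = 4.
König certificate: {W1, W6, J2, J5} is a vertex cover of size 4 (every listed pair touches it), so no matching can be larger.

4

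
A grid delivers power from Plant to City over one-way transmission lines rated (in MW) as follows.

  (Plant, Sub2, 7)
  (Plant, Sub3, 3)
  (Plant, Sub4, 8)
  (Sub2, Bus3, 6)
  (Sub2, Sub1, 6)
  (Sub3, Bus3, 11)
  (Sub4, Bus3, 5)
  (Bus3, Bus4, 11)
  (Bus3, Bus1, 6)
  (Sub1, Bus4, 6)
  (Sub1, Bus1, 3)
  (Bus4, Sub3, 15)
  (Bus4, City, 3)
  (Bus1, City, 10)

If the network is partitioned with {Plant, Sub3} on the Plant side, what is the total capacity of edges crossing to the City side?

26

Edges leaving {Plant, Sub3}: Plant→Sub2 (7), Plant→Sub4 (8), Sub3→Bus3 (11).
Cut capacity = 7 + 8 + 11 = 26.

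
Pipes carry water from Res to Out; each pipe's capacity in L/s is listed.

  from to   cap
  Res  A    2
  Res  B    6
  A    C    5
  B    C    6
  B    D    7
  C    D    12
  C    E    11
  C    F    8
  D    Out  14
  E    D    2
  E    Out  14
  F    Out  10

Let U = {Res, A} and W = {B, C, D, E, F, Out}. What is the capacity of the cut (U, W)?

Edges leaving {Res, A}: Res→B (6), A→C (5).
Cut capacity = 6 + 5 = 11.

11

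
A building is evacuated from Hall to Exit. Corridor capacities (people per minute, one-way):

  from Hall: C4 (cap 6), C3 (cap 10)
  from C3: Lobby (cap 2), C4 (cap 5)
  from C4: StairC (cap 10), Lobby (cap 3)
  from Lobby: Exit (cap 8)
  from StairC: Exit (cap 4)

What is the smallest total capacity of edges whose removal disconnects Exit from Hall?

Augment Hall→C3→Lobby→Exit: bottleneck 2, flow now 2.
Augment Hall→C4→Lobby→Exit: bottleneck 3, flow now 5.
Augment Hall→C4→StairC→Exit: bottleneck 3, flow now 8.
Augment Hall→C3→C4→StairC→Exit: bottleneck 1, flow now 9.
No augmenting path remains; maximum flow = 9.
By max-flow min-cut, the minimum cut capacity equals the max flow.
In the residual graph, reachable from Hall: {Hall, C3, C4, StairC}.
Min-cut edges: C3→Lobby (2), C4→Lobby (3), StairC→Exit (4); capacity 2 + 3 + 4 = 9.

9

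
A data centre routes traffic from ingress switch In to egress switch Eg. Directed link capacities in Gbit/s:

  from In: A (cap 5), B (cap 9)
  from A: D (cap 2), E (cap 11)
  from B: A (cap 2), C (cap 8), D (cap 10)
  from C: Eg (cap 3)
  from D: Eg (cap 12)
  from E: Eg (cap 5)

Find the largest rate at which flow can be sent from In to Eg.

Augment In→A→D→Eg: bottleneck 2, flow now 2.
Augment In→A→E→Eg: bottleneck 3, flow now 5.
Augment In→B→C→Eg: bottleneck 3, flow now 8.
Augment In→B→D→Eg: bottleneck 6, flow now 14.
No augmenting path remains; maximum flow = 14.
In the residual graph, reachable from In: {In}.
Min-cut edges: In→A (5), In→B (9); capacity 5 + 9 = 14.
This cut is saturated, so no flow can exceed 14.

14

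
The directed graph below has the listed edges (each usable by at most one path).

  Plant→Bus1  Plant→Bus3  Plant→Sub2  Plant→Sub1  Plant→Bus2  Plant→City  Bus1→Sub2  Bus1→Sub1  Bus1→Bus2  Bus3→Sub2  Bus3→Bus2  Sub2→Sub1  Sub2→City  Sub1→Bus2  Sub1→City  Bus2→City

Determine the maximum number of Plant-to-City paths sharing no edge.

4

Assign every edge capacity 1; by Menger, the answer equals the max flow.
Path Plant→City (+1); total 1.
Path Plant→Sub2→City (+1); total 2.
Path Plant→Sub1→City (+1); total 3.
Path Plant→Bus2→City (+1); total 4.
No residual Plant→City path; max flow = 4.
Certifying cut of size 4: {Bus2→City, Plant→City, Sub1→City, Sub2→City}.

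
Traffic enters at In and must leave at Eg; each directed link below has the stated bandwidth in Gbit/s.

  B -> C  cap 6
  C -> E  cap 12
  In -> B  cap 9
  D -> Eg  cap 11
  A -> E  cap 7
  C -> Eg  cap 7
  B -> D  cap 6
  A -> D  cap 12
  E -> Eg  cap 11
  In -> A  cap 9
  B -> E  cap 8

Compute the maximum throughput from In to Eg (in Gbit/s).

Augment In→A→D→Eg: bottleneck 9, flow now 9.
Augment In→B→C→Eg: bottleneck 6, flow now 15.
Augment In→B→D→Eg: bottleneck 2, flow now 17.
Augment In→B→E→Eg: bottleneck 1, flow now 18.
No augmenting path remains; maximum flow = 18.
In the residual graph, reachable from In: {In}.
Min-cut edges: In→A (9), In→B (9); capacity 9 + 9 = 18.
This cut is saturated, so no flow can exceed 18.

18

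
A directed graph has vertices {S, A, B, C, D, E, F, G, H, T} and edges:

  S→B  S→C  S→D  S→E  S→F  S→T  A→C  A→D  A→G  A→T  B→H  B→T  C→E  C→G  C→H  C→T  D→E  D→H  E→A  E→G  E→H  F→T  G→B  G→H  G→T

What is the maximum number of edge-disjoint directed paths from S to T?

Assign every edge capacity 1; by Menger, the answer equals the max flow.
Path S→T (+1); total 1.
Path S→B→T (+1); total 2.
Path S→C→T (+1); total 3.
Path S→F→T (+1); total 4.
Path S→E→A→T (+1); total 5.
Path S→D→E→G→T (+1); total 6.
No residual S→T path; max flow = 6.
Certifying cut of size 6: {S→B, S→C, S→D, S→E, S→F, S→T}.

6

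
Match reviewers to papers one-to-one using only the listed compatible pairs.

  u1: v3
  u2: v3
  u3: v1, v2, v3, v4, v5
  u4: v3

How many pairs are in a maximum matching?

2

Unit-capacity flow: source→left, listed edges, right→sink; max matching = max flow.
Augmenting path u1→v3 (+1); matched 1.
Augmenting path u3→v1 (+1); matched 2.
No augmenting path remains; maximum matching = 2.
König certificate: {u3, v3} is a vertex cover of size 2 (every listed pair touches it), so no matching can be larger.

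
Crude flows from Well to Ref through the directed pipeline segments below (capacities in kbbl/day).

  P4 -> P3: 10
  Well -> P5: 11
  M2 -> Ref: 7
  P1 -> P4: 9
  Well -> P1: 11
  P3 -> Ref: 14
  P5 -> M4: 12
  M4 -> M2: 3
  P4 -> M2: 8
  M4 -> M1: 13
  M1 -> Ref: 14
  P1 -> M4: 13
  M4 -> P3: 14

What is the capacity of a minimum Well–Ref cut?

22

Augment Well→P5→M4→M1→Ref: bottleneck 11, flow now 11.
Augment Well→P1→M4→M1→Ref: bottleneck 2, flow now 13.
Augment Well→P1→M4→M2→Ref: bottleneck 3, flow now 16.
Augment Well→P1→M4→P3→Ref: bottleneck 6, flow now 22.
No augmenting path remains; maximum flow = 22.
By max-flow min-cut, the minimum cut capacity equals the max flow.
In the residual graph, reachable from Well: {Well}.
Min-cut edges: Well→P5 (11), Well→P1 (11); capacity 11 + 11 = 22.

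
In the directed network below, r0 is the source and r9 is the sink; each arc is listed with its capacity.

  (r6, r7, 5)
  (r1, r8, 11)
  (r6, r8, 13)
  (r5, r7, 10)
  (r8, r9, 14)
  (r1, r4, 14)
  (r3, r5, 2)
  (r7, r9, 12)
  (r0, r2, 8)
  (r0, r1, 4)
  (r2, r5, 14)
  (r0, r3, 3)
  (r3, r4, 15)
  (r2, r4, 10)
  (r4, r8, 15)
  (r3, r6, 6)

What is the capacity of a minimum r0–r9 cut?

15

Augment r0→r1→r8→r9: bottleneck 4, flow now 4.
Augment r0→r2→r4→r8→r9: bottleneck 8, flow now 12.
Augment r0→r3→r4→r8→r9: bottleneck 2, flow now 14.
Augment r0→r3→r5→r7→r9: bottleneck 1, flow now 15.
No augmenting path remains; maximum flow = 15.
By max-flow min-cut, the minimum cut capacity equals the max flow.
In the residual graph, reachable from r0: {r0}.
Min-cut edges: r0→r1 (4), r0→r2 (8), r0→r3 (3); capacity 4 + 8 + 3 = 15.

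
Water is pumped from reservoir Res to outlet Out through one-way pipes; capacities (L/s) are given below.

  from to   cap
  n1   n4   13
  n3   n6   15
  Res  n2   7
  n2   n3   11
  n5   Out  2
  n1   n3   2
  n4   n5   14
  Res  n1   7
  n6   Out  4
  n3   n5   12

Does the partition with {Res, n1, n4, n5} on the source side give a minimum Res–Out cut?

No — its capacity is 11, but the minimum cut has capacity 6.

Given cut capacity: 7 + 2 + 2 = 11.
Augment Res→n1→n3→n5→Out: bottleneck 2, flow now 2.
Augment Res→n2→n3→n6→Out: bottleneck 4, flow now 6.
No augmenting path remains; maximum flow = 6.
In the residual graph, reachable from Res: {Res, n1, n2, n3, n4, n5, n6}.
Min-cut edges: n5→Out (2), n6→Out (4); capacity 2 + 4 = 6.
Cut capacity 11 exceeds the max flow 6, so it is not minimum.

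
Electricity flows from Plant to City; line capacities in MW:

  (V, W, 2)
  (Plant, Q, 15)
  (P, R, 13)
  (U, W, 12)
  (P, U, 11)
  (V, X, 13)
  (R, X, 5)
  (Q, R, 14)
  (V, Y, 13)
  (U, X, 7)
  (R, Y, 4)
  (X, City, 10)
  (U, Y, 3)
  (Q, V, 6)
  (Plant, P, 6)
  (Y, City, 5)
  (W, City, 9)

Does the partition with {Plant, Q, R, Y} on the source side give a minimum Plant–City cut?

Given cut capacity: 6 + 6 + 5 + 5 = 22.
Augment Plant→P→R→X→City: bottleneck 5, flow now 5.
Augment Plant→P→R→Y→City: bottleneck 1, flow now 6.
Augment Plant→Q→R→Y→City: bottleneck 3, flow now 9.
Augment Plant→Q→V→W→City: bottleneck 2, flow now 11.
Augment Plant→Q→V→X→City: bottleneck 4, flow now 15.
Augment Plant→Q→R→P→U→W→City: bottleneck 6, flow now 21. (uses reverse residual edge)
No augmenting path remains; maximum flow = 21.
In the residual graph, reachable from Plant: {Plant}.
Min-cut edges: Plant→P (6), Plant→Q (15); capacity 6 + 15 = 21.
Cut capacity 22 exceeds the max flow 21, so it is not minimum.

No — its capacity is 22, but the minimum cut has capacity 21.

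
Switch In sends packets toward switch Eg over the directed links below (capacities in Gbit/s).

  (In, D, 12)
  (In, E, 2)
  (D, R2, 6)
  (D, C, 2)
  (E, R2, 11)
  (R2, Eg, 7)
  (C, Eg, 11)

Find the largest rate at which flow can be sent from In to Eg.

9

Augment In→D→R2→Eg: bottleneck 6, flow now 6.
Augment In→D→C→Eg: bottleneck 2, flow now 8.
Augment In→E→R2→Eg: bottleneck 1, flow now 9.
No augmenting path remains; maximum flow = 9.
In the residual graph, reachable from In: {In, D, E, R2}.
Min-cut edges: D→C (2), R2→Eg (7); capacity 2 + 7 = 9.
This cut is saturated, so no flow can exceed 9.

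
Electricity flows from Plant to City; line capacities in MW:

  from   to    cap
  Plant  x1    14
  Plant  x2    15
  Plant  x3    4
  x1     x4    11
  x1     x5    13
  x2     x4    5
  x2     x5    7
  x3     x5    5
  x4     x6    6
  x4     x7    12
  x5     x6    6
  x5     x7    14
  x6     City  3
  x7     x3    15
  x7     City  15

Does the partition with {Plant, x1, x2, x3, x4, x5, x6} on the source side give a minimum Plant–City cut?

Given cut capacity: 12 + 14 + 3 = 29.
Augment Plant→x1→x4→x6→City: bottleneck 3, flow now 3.
Augment Plant→x1→x4→x7→City: bottleneck 8, flow now 11.
Augment Plant→x1→x5→x7→City: bottleneck 3, flow now 14.
Augment Plant→x2→x4→x7→City: bottleneck 4, flow now 18.
No augmenting path remains; maximum flow = 18.
In the residual graph, reachable from Plant: {Plant, x1, x2, x3, x4, x5, x6, x7}.
Min-cut edges: x6→City (3), x7→City (15); capacity 3 + 15 = 18.
Cut capacity 29 exceeds the max flow 18, so it is not minimum.

No — its capacity is 29, but the minimum cut has capacity 18.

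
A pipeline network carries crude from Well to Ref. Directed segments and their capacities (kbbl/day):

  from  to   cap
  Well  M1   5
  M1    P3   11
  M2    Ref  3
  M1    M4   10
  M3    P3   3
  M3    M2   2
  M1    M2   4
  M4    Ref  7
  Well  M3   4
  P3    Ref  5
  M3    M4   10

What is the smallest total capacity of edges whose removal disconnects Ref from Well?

Augment Well→M3→P3→Ref: bottleneck 3, flow now 3.
Augment Well→M3→M4→Ref: bottleneck 1, flow now 4.
Augment Well→M1→P3→Ref: bottleneck 2, flow now 6.
Augment Well→M1→M4→Ref: bottleneck 3, flow now 9.
No augmenting path remains; maximum flow = 9.
By max-flow min-cut, the minimum cut capacity equals the max flow.
In the residual graph, reachable from Well: {Well}.
Min-cut edges: Well→M3 (4), Well→M1 (5); capacity 4 + 5 = 9.

9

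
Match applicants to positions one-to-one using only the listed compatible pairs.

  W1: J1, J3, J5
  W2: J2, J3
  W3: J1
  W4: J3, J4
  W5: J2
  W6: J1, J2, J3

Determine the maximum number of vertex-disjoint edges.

5

Unit-capacity flow: source→left, listed edges, right→sink; max matching = max flow.
Augmenting path W1→J1 (+1); matched 1.
Augmenting path W2→J2 (+1); matched 2.
Augmenting path W4→J3 (+1); matched 3.
Augmenting path W3→J1→W1→J5 (+1); matched 4.
Augmenting path W6→J3→W4→J4 (+1); matched 5.
No augmenting path remains; maximum matching = 5.
König certificate: {W1, W4, J1, J2, J3} is a vertex cover of size 5 (every listed pair touches it), so no matching can be larger.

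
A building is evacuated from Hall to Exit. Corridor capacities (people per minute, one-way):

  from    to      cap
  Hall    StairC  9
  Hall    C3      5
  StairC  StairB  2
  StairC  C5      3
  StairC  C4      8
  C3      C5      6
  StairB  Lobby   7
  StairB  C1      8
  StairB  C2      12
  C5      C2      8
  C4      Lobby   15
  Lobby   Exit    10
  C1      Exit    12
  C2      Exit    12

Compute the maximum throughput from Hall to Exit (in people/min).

14

Augment Hall→StairC→StairB→Lobby→Exit: bottleneck 2, flow now 2.
Augment Hall→StairC→C5→C2→Exit: bottleneck 3, flow now 5.
Augment Hall→StairC→C4→Lobby→Exit: bottleneck 4, flow now 9.
Augment Hall→C3→C5→C2→Exit: bottleneck 5, flow now 14.
No augmenting path remains; maximum flow = 14.
In the residual graph, reachable from Hall: {Hall}.
Min-cut edges: Hall→StairC (9), Hall→C3 (5); capacity 9 + 5 = 14.
This cut is saturated, so no flow can exceed 14.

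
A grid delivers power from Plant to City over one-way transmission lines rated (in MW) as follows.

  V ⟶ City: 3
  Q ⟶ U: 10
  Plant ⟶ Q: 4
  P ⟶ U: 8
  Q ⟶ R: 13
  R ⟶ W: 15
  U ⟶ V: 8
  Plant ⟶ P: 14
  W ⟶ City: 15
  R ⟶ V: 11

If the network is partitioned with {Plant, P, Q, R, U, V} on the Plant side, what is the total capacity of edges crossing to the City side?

18

Edges leaving {Plant, P, Q, R, U, V}: R→W (15), V→City (3).
Cut capacity = 15 + 3 = 18.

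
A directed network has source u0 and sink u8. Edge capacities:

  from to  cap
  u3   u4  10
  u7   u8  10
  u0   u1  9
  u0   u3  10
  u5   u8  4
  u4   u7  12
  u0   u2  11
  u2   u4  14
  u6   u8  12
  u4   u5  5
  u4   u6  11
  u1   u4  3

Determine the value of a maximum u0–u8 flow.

Augment u0→u1→u4→u5→u8: bottleneck 3, flow now 3.
Augment u0→u2→u4→u5→u8: bottleneck 1, flow now 4.
Augment u0→u2→u4→u6→u8: bottleneck 10, flow now 14.
Augment u0→u3→u4→u6→u8: bottleneck 1, flow now 15.
Augment u0→u3→u4→u7→u8: bottleneck 9, flow now 24.
No augmenting path remains; maximum flow = 24.
In the residual graph, reachable from u0: {u0, u1}.
Min-cut edges: u0→u2 (11), u0→u3 (10), u1→u4 (3); capacity 11 + 10 + 3 = 24.
This cut is saturated, so no flow can exceed 24.

24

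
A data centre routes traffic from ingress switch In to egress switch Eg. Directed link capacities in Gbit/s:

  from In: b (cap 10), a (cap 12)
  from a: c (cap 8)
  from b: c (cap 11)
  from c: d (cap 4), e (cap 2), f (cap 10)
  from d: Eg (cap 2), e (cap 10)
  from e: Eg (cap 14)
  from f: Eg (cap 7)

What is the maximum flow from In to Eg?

Augment In→a→c→d→Eg: bottleneck 2, flow now 2.
Augment In→a→c→e→Eg: bottleneck 2, flow now 4.
Augment In→a→c→f→Eg: bottleneck 4, flow now 8.
Augment In→b→c→f→Eg: bottleneck 3, flow now 11.
Augment In→b→c→d→e→Eg: bottleneck 2, flow now 13.
No augmenting path remains; maximum flow = 13.
In the residual graph, reachable from In: {In, a, b, c, f}.
Min-cut edges: c→d (4), c→e (2), f→Eg (7); capacity 4 + 2 + 7 = 13.
This cut is saturated, so no flow can exceed 13.

13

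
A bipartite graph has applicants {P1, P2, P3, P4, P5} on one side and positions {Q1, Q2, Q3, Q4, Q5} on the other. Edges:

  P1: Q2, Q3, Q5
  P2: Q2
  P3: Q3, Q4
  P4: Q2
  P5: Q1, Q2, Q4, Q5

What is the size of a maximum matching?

4

Unit-capacity flow: source→left, listed edges, right→sink; max matching = max flow.
Augmenting path P1→Q2 (+1); matched 1.
Augmenting path P3→Q3 (+1); matched 2.
Augmenting path P5→Q1 (+1); matched 3.
Augmenting path P2→Q2→P1→Q5 (+1); matched 4.
No augmenting path remains; maximum matching = 4.
König certificate: {P1, P3, P5, Q2} is a vertex cover of size 4 (every listed pair touches it), so no matching can be larger.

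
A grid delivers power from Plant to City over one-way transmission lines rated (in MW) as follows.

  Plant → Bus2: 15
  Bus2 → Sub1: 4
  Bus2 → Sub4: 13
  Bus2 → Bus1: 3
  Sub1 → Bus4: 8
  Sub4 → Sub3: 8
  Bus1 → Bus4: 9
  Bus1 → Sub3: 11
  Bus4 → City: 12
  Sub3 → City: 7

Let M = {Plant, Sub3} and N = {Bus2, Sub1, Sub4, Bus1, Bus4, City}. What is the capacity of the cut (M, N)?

22

Edges leaving {Plant, Sub3}: Plant→Bus2 (15), Sub3→City (7).
Cut capacity = 15 + 7 = 22.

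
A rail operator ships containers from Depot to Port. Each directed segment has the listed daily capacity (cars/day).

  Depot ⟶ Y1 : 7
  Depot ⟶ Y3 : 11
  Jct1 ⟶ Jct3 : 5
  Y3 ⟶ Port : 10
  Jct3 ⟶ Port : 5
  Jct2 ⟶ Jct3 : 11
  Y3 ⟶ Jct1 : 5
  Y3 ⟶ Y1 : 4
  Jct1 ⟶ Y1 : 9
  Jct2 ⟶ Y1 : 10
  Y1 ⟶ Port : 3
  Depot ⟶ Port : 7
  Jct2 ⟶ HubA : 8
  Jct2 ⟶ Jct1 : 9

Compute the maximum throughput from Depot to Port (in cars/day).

Augment Depot→Port: bottleneck 7, flow now 7.
Augment Depot→Y3→Port: bottleneck 10, flow now 17.
Augment Depot→Y1→Port: bottleneck 3, flow now 20.
Augment Depot→Y3→Jct1→Jct3→Port: bottleneck 1, flow now 21.
No augmenting path remains; maximum flow = 21.
In the residual graph, reachable from Depot: {Depot, Y1}.
Min-cut edges: Depot→Y3 (11), Depot→Port (7), Y1→Port (3); capacity 11 + 7 + 3 = 21.
This cut is saturated, so no flow can exceed 21.

21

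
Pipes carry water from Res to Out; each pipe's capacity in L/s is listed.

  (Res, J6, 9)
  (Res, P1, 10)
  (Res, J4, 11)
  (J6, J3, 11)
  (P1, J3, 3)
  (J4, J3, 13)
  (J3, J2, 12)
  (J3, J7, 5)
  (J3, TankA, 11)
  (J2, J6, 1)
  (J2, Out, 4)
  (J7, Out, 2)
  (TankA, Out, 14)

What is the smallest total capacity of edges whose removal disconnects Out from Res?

17

Augment Res→J6→J3→J2→Out: bottleneck 4, flow now 4.
Augment Res→J6→J3→J7→Out: bottleneck 2, flow now 6.
Augment Res→J6→J3→TankA→Out: bottleneck 3, flow now 9.
Augment Res→P1→J3→TankA→Out: bottleneck 3, flow now 12.
Augment Res→J4→J3→TankA→Out: bottleneck 5, flow now 17.
No augmenting path remains; maximum flow = 17.
By max-flow min-cut, the minimum cut capacity equals the max flow.
In the residual graph, reachable from Res: {Res, J6, P1, J4, J3, J2, J7}.
Min-cut edges: J3→TankA (11), J2→Out (4), J7→Out (2); capacity 11 + 4 + 2 = 17.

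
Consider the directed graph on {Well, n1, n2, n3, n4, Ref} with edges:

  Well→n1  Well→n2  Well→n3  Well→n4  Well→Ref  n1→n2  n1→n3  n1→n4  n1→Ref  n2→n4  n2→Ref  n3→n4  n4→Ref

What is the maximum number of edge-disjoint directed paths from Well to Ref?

Assign every edge capacity 1; by Menger, the answer equals the max flow.
Path Well→Ref (+1); total 1.
Path Well→n1→Ref (+1); total 2.
Path Well→n2→Ref (+1); total 3.
Path Well→n4→Ref (+1); total 4.
No residual Well→Ref path; max flow = 4.
Certifying cut of size 4: {Well→Ref, Well→n1, Well→n2, n4→Ref}.

4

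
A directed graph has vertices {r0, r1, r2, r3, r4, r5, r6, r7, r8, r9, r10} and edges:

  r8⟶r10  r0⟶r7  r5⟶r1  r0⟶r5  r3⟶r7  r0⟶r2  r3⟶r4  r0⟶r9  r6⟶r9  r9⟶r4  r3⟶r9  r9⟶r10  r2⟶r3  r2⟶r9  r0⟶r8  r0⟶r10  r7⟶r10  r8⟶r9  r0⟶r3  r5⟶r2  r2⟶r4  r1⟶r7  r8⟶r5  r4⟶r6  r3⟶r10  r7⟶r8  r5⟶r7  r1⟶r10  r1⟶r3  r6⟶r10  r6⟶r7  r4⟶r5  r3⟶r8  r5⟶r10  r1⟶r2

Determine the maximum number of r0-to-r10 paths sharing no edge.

Assign every edge capacity 1; by Menger, the answer equals the max flow.
Path r0→r10 (+1); total 1.
Path r0→r3→r10 (+1); total 2.
Path r0→r5→r10 (+1); total 3.
Path r0→r7→r10 (+1); total 4.
Path r0→r8→r10 (+1); total 5.
Path r0→r9→r10 (+1); total 6.
Path r0→r2→r4→r6→r10 (+1); total 7.
No residual r0→r10 path; max flow = 7.
Certifying cut of size 7: {r0→r10, r0→r2, r0→r3, r0→r5, r0→r7, r0→r8, r0→r9}.

7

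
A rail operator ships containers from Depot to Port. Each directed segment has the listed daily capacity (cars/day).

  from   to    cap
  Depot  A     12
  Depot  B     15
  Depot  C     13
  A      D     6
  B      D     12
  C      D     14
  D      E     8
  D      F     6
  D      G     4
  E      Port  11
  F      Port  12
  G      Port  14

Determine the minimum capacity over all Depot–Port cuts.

18

Augment Depot→A→D→E→Port: bottleneck 6, flow now 6.
Augment Depot→B→D→E→Port: bottleneck 2, flow now 8.
Augment Depot→B→D→F→Port: bottleneck 6, flow now 14.
Augment Depot→B→D→G→Port: bottleneck 4, flow now 18.
No augmenting path remains; maximum flow = 18.
By max-flow min-cut, the minimum cut capacity equals the max flow.
In the residual graph, reachable from Depot: {Depot, A, B, C, D}.
Min-cut edges: D→E (8), D→F (6), D→G (4); capacity 8 + 6 + 4 = 18.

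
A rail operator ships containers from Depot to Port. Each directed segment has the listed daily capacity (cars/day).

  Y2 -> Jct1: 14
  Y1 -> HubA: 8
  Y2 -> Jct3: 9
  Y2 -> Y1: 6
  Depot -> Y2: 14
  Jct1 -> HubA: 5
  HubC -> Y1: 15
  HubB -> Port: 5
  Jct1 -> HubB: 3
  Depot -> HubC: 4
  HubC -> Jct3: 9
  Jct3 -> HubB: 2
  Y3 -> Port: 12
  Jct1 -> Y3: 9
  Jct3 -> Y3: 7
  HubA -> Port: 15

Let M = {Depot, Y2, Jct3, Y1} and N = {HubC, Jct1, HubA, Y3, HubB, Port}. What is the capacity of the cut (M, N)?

35

Edges leaving {Depot, Y2, Jct3, Y1}: Depot→HubC (4), Y2→Jct1 (14), Jct3→Y3 (7), Jct3→HubB (2), Y1→HubA (8).
Cut capacity = 4 + 14 + 7 + 2 + 8 = 35.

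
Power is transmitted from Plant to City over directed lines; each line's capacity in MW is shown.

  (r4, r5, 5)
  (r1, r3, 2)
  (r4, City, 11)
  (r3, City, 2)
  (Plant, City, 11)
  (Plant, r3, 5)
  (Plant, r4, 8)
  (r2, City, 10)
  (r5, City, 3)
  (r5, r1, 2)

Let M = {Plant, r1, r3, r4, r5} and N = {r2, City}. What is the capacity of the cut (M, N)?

Edges leaving {Plant, r1, r3, r4, r5}: Plant→City (11), r3→City (2), r4→City (11), r5→City (3).
Cut capacity = 11 + 2 + 11 + 3 = 27.

27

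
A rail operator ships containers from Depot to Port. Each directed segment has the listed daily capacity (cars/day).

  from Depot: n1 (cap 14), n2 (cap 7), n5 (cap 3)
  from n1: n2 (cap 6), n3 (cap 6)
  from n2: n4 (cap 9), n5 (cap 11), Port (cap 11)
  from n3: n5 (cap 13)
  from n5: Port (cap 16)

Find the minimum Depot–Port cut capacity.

Augment Depot→n2→Port: bottleneck 7, flow now 7.
Augment Depot→n5→Port: bottleneck 3, flow now 10.
Augment Depot→n1→n2→Port: bottleneck 4, flow now 14.
Augment Depot→n1→n2→n5→Port: bottleneck 2, flow now 16.
Augment Depot→n1→n3→n5→Port: bottleneck 6, flow now 22.
No augmenting path remains; maximum flow = 22.
By max-flow min-cut, the minimum cut capacity equals the max flow.
In the residual graph, reachable from Depot: {Depot, n1}.
Min-cut edges: Depot→n2 (7), Depot→n5 (3), n1→n2 (6), n1→n3 (6); capacity 7 + 3 + 6 + 6 = 22.

22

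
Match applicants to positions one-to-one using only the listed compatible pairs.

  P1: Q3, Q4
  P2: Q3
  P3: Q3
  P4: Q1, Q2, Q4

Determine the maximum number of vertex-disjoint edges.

Unit-capacity flow: source→left, listed edges, right→sink; max matching = max flow.
Augmenting path P1→Q3 (+1); matched 1.
Augmenting path P4→Q1 (+1); matched 2.
Augmenting path P2→Q3→P1→Q4 (+1); matched 3.
No augmenting path remains; maximum matching = 3.
König certificate: {P1, P4, Q3} is a vertex cover of size 3 (every listed pair touches it), so no matching can be larger.

3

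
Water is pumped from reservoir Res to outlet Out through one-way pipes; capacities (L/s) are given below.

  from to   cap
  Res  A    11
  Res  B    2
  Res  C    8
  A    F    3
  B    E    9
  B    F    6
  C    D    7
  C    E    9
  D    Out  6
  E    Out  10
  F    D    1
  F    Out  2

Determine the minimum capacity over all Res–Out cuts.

13

Augment Res→A→F→Out: bottleneck 2, flow now 2.
Augment Res→B→E→Out: bottleneck 2, flow now 4.
Augment Res→C→D→Out: bottleneck 6, flow now 10.
Augment Res→C→E→Out: bottleneck 2, flow now 12.
Augment Res→A→F→D→C→E→Out: bottleneck 1, flow now 13. (uses reverse residual edge)
No augmenting path remains; maximum flow = 13.
By max-flow min-cut, the minimum cut capacity equals the max flow.
In the residual graph, reachable from Res: {Res, A}.
Min-cut edges: Res→B (2), Res→C (8), A→F (3); capacity 2 + 8 + 3 = 13.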